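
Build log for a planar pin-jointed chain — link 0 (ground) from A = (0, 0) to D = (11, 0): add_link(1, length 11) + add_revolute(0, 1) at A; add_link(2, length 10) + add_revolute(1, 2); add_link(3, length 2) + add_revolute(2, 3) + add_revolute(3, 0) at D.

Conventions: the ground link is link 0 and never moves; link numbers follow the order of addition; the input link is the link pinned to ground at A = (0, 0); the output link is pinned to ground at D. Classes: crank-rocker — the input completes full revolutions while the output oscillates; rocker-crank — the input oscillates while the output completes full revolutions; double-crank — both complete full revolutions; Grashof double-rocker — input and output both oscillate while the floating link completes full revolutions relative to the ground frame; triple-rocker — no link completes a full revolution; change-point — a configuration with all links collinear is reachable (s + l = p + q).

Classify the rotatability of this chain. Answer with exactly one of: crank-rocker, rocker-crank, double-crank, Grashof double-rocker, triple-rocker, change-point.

lengths: ground=11, input=11, coupler=10, output=2
sorted: s=2 (shortest), l=11 (longest), p+q=21
s + l = 13 vs p + q = 21
s + l < p + q (Grashof) with shortest = output link → rocker-crank

rocker-crank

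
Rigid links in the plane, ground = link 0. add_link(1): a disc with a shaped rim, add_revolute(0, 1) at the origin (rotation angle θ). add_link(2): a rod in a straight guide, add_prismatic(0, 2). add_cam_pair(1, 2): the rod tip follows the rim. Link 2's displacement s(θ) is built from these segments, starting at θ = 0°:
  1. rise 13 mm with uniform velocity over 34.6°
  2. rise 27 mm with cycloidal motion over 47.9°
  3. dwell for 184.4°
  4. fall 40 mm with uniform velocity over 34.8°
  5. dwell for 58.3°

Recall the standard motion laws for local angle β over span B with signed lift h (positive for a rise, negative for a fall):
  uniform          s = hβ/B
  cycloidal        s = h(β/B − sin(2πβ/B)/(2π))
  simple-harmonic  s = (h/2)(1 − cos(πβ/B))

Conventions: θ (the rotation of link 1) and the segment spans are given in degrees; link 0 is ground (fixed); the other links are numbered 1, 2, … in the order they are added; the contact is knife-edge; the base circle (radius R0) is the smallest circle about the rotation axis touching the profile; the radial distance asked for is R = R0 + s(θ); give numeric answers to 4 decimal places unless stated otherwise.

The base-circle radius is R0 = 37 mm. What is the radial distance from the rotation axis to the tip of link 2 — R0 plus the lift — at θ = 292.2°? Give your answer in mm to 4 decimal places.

segment 1 (0° to 34.6°, uniform, h = 13) is passed completely: s = 0.0000 + (13) = 13.0000
segment 2 (34.6° to 82.5°, cycloidal, h = 27) is passed completely: s = 13.0000 + (27) = 40.0000
segment 3 (82.5° to 266.9°, dwell): s unchanged at 40.0000
θ = 292.2° falls in segment 4 (266.9° to 301.7°, uniform, h = -40): β = 292.2 − 266.9 = 25.3°, B = 34.8°; Δs = -40·25.3/34.8 = -29.0805; s = 40.0000 − 29.0805 = 10.9195
R = R0 + s = 37 + 10.9195 = 47.9195

47.9195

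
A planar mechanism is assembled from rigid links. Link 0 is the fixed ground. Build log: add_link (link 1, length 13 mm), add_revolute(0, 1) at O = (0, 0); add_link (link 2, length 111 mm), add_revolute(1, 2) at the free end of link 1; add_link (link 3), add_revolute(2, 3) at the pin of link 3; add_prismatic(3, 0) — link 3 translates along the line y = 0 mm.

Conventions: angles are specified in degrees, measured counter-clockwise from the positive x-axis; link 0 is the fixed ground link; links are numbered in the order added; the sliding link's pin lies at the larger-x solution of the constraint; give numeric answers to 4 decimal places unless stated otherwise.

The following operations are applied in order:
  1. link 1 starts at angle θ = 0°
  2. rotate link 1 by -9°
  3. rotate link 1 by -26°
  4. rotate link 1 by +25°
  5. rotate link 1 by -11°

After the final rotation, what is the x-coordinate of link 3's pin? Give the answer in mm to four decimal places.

geometry: r = 13 mm, L = 111 mm, e = 0 mm; θ starts at 0°
rotate link 1 by -9°: θ ← 0° -9° = -9°
rotate link 1 by -26°: θ ← -9° -26° = -35°
rotate link 1 by +25°: θ ← -35° +25° = -10°
rotate link 1 by -11°: θ ← -10° -11° = -21°
crank pin P = (r cos θ, r sin θ) = (12.136546, -4.658783)
h = r sin θ − e = -4.658783 − 0 = -4.658783
x = r cos θ + √(L² − h²) = 12.136546 + 110.902190 = 123.038736

123.0387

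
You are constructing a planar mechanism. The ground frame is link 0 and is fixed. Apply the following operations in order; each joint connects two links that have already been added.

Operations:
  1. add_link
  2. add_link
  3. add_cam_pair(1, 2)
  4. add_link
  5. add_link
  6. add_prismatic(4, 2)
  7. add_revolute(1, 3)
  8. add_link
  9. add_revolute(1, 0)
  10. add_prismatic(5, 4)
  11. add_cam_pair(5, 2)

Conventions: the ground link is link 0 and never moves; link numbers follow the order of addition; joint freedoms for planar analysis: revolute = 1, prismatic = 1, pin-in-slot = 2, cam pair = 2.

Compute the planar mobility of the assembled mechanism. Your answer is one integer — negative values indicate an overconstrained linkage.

L=1 J1=0 J2=0
add link → L=2 J1=0 J2=0
add link → L=3 J1=0 J2=0
C@1,2 dof=2 J2 → L=3 J1=0 J2=1
add link → L=4 J1=0 J2=1
add link → L=5 J1=0 J2=1
P@4,2 dof=1 J1 → L=5 J1=1 J2=1
R@1,3 dof=1 J1 → L=5 J1=2 J2=1
add link → L=6 J1=2 J2=1
R@1,0 dof=1 J1 → L=6 J1=3 J2=1
P@5,4 dof=1 J1 → L=6 J1=4 J2=1
C@5,2 dof=2 J2 → L=6 J1=4 J2=2
M=3(L−1)−2J1−J2=3·5−2·4−2=5

M = 5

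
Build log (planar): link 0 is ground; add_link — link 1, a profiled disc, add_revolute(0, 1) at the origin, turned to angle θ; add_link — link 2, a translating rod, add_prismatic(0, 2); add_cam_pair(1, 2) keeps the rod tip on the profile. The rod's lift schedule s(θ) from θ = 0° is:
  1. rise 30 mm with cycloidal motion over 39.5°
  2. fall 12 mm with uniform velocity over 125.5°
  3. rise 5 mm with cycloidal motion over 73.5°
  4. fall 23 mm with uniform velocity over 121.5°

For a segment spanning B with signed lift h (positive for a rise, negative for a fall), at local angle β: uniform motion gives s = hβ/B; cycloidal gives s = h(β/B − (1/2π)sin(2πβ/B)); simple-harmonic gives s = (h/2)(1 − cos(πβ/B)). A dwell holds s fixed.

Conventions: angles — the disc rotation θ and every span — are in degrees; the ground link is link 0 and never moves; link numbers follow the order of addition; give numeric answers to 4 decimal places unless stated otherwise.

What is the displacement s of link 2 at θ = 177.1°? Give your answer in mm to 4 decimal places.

seg 1 [0°–39.5°] cycloidal, h=30: full span → s += 30 → s = 30.0000
seg 2 [39.5°–165°] uniform, h=-12: full span → s += -12 → s = 18.0000
seg 3 [165°–238.5°] cycloidal, h=5: θ=177.1° here. β=12.1, B=73.5. 5·(0.1646 − sin(2π·0.1646)/(2π)) = 0.1391 → s = 18.1391

18.1391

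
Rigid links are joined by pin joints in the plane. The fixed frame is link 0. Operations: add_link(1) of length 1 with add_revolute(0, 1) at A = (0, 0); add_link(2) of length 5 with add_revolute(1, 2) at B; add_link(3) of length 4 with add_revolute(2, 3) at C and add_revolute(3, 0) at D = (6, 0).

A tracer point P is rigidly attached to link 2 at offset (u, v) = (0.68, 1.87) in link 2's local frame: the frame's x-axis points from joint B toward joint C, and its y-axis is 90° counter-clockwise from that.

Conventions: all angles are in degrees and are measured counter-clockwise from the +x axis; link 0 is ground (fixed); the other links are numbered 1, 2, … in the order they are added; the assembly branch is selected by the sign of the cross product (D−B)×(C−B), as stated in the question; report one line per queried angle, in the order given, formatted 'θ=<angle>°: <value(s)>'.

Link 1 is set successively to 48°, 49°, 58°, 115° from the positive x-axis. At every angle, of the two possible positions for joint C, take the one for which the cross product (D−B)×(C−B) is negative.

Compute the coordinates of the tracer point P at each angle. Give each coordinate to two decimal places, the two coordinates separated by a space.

A=(0,0), D=(6.00,0)
θ=48°: B = A + 1.00·(cos48°, sin48°) = (0.6691, 0.7431)
θ=48°: |BD| = 5.3824
θ=48°: circle(B,5.00) ∩ circle(D,4.00): a=3.5273, h=3.5438
θ=48°:   candidates: C₊=(4.6519,3.7660) cross=19.074; C₋=(3.6733,-3.2537) cross=-19.074
θ=48°:   branch - wants cross < 0 → take C=(3.6733,-3.2537) (cross=-19.074)
θ=48°: ex = (C−B)/|BC| = (0.6008,-0.7994); ey = (0.7994,0.6008)
θ=48°: P = B + 0.68·ex + 1.87·ey = (2.5725,1.3231)
θ=49°: B = A + 1.00·(cos49°, sin49°) = (0.6561, 0.7547)
θ=49°: |BD| = 5.3970
θ=49°: circle(B,5.00) ∩ circle(D,4.00): a=3.5323, h=3.5388
θ=49°:   candidates: C₊=(4.6485,3.7648) cross=19.099; C₋=(3.6588,-3.2433) cross=-19.099
θ=49°:   branch - wants cross < 0 → take C=(3.6588,-3.2433) (cross=-19.099)
θ=49°: ex = (C−B)/|BC| = (0.6005,-0.7996); ey = (0.7996,0.6005)
θ=49°: P = B + 0.68·ex + 1.87·ey = (2.5597,1.3340)
θ=58°: B = A + 1.00·(cos58°, sin58°) = (0.5299, 0.8480)
θ=58°: |BD| = 5.5354
θ=58°: circle(B,5.00) ∩ circle(D,4.00): a=3.5807, h=3.4898
θ=58°:   candidates: C₊=(4.6030,3.7481) cross=19.318; C₋=(3.5337,-3.1491) cross=-19.318
θ=58°:   branch - wants cross < 0 → take C=(3.5337,-3.1491) (cross=-19.318)
θ=58°: ex = (C−B)/|BC| = (0.6007,-0.7994); ey = (0.7994,0.6007)
θ=58°: P = B + 0.68·ex + 1.87·ey = (2.4334,1.4278)
θ=115°: B = A + 1.00·(cos115°, sin115°) = (-0.4226, 0.9063)
θ=115°: |BD| = 6.4862
θ=115°: circle(B,5.00) ∩ circle(D,4.00): a=3.9369, h=3.0823
θ=115°:   candidates: C₊=(3.9063,3.4083) cross=19.993; C₋=(3.0450,-2.6959) cross=-19.993
θ=115°:   branch - wants cross < 0 → take C=(3.0450,-2.6959) (cross=-19.993)
θ=115°: ex = (C−B)/|BC| = (0.6935,-0.7204); ey = (0.7204,0.6935)
θ=115°: P = B + 0.68·ex + 1.87·ey = (1.3962,1.7133)

θ=48°: 2.57 1.32
θ=49°: 2.56 1.33
θ=58°: 2.43 1.43
θ=115°: 1.40 1.71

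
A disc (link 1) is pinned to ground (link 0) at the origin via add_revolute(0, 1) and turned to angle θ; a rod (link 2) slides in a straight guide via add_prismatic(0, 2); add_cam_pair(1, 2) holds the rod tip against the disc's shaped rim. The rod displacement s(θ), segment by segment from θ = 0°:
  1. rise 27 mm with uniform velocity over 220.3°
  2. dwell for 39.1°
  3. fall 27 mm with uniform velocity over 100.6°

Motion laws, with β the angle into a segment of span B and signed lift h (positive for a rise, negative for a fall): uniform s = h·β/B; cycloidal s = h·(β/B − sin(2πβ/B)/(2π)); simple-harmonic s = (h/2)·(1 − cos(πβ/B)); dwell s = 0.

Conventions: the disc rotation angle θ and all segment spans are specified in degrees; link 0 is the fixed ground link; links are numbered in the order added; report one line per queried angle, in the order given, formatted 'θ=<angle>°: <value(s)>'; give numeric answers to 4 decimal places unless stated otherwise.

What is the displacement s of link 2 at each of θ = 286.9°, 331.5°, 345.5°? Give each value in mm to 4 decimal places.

segment 1 (0° to 220.3°, uniform, h = 27) is passed completely: s = 0.0000 + (27) = 27.0000
segment 2 (220.3° to 259.4°, dwell): s unchanged at 27.0000
θ = 286.9° falls in segment 3 (259.4° to 360°, uniform, h = -27): β = 286.9 − 259.4 = 27.5°, B = 100.6°; Δs = -27·27.5/100.6 = -7.3807; s = 27.0000 − 7.3807 = 19.6193
θ = 331.5° falls in segment 3 (259.4° to 360°, uniform, h = -27): β = 331.5 − 259.4 = 72.1°, B = 100.6°; Δs = -27·72.1/100.6 = -19.3509; s = 27.0000 − 19.3509 = 7.6491
θ = 345.5° falls in segment 3 (259.4° to 360°, uniform, h = -27): β = 345.5 − 259.4 = 86.1°, B = 100.6°; Δs = -27·86.1/100.6 = -23.1083; s = 27.0000 − 23.1083 = 3.8917

θ=286.9°: 19.6193
θ=331.5°: 7.6491
θ=345.5°: 3.8917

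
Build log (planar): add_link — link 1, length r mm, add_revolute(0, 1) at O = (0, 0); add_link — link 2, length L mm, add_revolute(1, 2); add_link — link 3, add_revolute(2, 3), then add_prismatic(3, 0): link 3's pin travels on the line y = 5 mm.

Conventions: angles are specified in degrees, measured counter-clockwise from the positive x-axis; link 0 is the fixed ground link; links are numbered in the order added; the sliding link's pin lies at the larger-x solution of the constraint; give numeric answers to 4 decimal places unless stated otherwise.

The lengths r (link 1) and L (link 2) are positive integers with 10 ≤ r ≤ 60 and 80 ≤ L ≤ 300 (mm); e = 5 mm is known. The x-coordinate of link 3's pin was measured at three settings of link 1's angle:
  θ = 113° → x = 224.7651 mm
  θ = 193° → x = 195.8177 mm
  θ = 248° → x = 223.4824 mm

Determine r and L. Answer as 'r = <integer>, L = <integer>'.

constraint per measurement: (x − r cos θ)² + (r sin θ − e)² = L²
subtracting the θ₁ and θ₂ equations cancels the r² and L² terms:
r = (x₁² − x₂²) / (2[(x₁cos θ₁ + e sin θ₁) − (x₂cos θ₂ + e sin θ₂)]) = 56.0000 → r = 56
L² = (x₁ − r cos θ₁)² + (r sin θ₁ − e)² = 63001.0122 → L = 251.0000 → L = 251
check at θ₃=248°: x = 223.4824 (printed 223.4824) ✓

r = 56, L = 251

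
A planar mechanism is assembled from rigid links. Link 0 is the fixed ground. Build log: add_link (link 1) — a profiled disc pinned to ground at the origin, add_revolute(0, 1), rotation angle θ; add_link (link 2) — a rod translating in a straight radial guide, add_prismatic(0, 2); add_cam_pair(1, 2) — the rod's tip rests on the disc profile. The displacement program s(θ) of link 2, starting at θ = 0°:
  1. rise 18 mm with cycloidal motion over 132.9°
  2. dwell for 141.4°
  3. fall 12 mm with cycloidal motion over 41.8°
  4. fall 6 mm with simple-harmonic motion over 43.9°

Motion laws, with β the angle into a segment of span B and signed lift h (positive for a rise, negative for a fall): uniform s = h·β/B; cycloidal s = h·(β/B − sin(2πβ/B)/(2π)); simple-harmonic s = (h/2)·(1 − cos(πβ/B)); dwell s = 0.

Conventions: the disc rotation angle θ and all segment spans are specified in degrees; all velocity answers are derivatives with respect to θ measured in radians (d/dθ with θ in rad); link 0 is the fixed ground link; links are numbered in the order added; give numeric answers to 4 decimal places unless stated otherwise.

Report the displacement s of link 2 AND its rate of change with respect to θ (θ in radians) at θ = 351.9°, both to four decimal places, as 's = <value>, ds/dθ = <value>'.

seg 1 [0°–132.9°] cycloidal, h=18: full span → s += 18 → s = 18.0000
seg 2 [132.9°–274.3°] dwell: s stays 18.0000
seg 3 [274.3°–316.1°] cycloidal, h=-12: full span → s += -12 → s = 6.0000
seg 4 [316.1°–360°] simple-harmonic, h=-6: θ=351.9° here. β=35.8, B=43.9. -6/2·(1 − cos(π·0.8155)) = -5.5100 → s = 0.4900
velocity in seg [316.1°–360°] (simple-harmonic), θ in radians: β = 35.8° = 0.6248 rad, B = 43.9° = 0.7662 rad; ds/dθ = (πh/(2B)) sin(πβ/B) = (π·(-6)/(2·0.7662)) sin(π·0.8155) = -6.737530 mm/rad

s = 0.4900, ds/dθ = -6.7375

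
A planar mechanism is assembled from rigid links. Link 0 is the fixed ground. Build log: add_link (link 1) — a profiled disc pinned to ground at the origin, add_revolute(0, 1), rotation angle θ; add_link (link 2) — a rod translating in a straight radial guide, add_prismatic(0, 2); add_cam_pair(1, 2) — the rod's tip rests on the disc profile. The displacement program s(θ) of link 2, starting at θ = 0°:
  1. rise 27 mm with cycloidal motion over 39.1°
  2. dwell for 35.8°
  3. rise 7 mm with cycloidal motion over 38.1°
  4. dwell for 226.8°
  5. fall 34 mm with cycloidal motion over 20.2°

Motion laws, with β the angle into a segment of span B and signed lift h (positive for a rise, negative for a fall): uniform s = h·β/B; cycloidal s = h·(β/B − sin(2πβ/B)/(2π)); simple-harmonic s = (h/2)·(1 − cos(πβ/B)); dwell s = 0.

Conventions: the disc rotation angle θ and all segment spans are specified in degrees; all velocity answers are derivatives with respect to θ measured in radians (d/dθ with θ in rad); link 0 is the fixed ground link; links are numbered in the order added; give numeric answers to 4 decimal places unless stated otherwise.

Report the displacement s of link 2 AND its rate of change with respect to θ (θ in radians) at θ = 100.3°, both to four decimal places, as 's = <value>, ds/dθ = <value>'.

seg 1 [0°–39.1°] cycloidal, h=27: full span → s += 27 → s = 27.0000
seg 2 [39.1°–74.9°] dwell: s stays 27.0000
seg 3 [74.9°–113°] cycloidal, h=7: θ=100.3° here. β=25.4, B=38.1. 7·(0.6667 − sin(2π·0.6667)/(2π)) = 5.6315 → s = 32.6315
velocity in seg [74.9°–113°] (cycloidal), θ in radians: β = 25.4° = 0.4433 rad, B = 38.1° = 0.6650 rad; ds/dθ = (h/B)(1 − cos(2πβ/B)) = (7/0.6650)(1 − cos(2π·0.6667)) = 15.790175 mm/rad

s = 32.6315, ds/dθ = 15.7902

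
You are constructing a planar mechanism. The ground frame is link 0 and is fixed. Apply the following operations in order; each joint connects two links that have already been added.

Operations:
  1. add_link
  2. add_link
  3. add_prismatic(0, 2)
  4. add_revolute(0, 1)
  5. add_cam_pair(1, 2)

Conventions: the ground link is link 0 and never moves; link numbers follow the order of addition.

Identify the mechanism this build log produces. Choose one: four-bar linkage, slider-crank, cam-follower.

links: 3 (incl. ground); joints: 1 revolute, 1 prismatic, 1 higher (cam) pair, forming one closed loop
3 links, revolute + prismatic + higher pair in one loop → cam-follower

cam-follower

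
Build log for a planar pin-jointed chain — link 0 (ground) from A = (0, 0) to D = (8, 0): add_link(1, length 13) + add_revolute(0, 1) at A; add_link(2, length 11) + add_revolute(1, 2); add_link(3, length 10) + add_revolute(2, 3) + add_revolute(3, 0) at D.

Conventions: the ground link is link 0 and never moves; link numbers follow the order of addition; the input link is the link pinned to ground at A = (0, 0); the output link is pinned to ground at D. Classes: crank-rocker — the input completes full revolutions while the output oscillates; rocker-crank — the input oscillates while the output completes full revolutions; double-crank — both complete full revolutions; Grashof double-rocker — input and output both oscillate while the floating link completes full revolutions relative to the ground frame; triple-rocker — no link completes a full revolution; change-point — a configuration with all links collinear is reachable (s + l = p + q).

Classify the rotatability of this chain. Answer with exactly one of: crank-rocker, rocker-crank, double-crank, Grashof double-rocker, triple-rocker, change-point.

lengths: ground=8, input=13, coupler=11, output=10
sorted: s=8 (shortest), l=13 (longest), p+q=21
s + l = 21 vs p + q = 21
s + l = p + q → change-point (collinear configuration reachable)

change-point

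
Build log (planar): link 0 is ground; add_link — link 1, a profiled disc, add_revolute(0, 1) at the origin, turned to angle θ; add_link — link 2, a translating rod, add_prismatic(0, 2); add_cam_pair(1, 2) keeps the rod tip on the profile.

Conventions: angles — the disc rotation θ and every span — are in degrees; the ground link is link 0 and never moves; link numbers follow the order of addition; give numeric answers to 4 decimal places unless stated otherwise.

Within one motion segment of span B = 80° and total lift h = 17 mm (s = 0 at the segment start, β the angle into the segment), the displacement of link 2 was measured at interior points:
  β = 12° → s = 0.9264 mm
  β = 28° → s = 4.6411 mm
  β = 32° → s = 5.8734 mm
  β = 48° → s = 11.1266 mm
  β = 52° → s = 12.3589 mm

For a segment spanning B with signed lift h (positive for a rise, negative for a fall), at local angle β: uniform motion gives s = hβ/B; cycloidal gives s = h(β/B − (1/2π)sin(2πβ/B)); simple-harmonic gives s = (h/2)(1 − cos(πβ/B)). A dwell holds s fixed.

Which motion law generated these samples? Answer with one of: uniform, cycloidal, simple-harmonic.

candidates at β/B = r: uniform s = h·r (linear in β); cycloidal s = h·(r − sin(2πr)/(2π)); simple-harmonic s = (h/2)(1 − cos(πr))
β=12°: printed 0.9264 | uniform 2.5500, cycloidal 0.3611, simple-harmonic 0.9264
β=28°: printed 4.6411 | uniform 5.9500, cycloidal 3.7611, simple-harmonic 4.6411
β=32°: printed 5.8734 | uniform 6.8000, cycloidal 5.2097, simple-harmonic 5.8734
β=48°: printed 11.1266 | uniform 10.2000, cycloidal 11.7903, simple-harmonic 11.1266
β=52°: printed 12.3589 | uniform 11.0500, cycloidal 13.2389, simple-harmonic 12.3589
only one law matches every sample → simple-harmonic

simple-harmonic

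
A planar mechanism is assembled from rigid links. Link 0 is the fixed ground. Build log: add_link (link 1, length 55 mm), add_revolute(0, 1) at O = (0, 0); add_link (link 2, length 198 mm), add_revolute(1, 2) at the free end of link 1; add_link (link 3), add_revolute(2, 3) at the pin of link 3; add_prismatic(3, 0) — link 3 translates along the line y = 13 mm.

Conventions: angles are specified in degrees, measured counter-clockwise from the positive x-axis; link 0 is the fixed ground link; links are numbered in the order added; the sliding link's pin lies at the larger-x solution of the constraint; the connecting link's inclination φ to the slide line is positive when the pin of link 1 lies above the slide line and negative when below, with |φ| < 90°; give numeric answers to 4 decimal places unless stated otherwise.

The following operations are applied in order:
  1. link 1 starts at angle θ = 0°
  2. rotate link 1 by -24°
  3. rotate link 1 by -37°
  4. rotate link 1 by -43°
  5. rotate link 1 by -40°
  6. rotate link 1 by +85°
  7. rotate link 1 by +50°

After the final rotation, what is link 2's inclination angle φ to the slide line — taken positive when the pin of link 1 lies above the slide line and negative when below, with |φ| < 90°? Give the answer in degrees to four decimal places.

geometry: r = 55 mm, L = 198 mm, e = 13 mm; θ starts at 0°
rotate link 1 by -24°: θ ← 0° -24° = -24°
rotate link 1 by -37°: θ ← -24° -37° = -61°
rotate link 1 by -43°: θ ← -61° -43° = -104°
rotate link 1 by -40°: θ ← -104° -40° = -144°
rotate link 1 by +85°: θ ← -144° +85° = -59°
rotate link 1 by +50°: θ ← -59° +50° = -9°
h = r sin θ − e = -8.603896 − 13 = -21.603896
sin φ = h / L = -21.603896 / 198 = -0.10911058
φ = arcsin(-0.10911058) = -6.264047°

-6.2640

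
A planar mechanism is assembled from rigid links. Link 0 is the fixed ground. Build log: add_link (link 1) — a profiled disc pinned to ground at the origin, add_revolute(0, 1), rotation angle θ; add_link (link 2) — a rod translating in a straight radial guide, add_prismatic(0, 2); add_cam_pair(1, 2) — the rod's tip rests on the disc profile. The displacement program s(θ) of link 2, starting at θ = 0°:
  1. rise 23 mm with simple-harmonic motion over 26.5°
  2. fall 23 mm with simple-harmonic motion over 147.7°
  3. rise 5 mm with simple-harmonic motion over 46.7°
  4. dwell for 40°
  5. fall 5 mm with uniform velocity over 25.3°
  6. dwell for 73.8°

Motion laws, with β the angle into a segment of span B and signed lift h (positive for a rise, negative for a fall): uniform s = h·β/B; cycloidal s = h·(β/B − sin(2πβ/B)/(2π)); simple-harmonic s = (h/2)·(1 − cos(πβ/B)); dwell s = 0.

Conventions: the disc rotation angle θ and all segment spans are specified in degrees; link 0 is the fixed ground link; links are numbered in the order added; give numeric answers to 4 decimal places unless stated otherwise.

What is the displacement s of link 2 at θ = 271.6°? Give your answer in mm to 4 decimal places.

seg 1 [0°–26.5°] simple-harmonic, h=23: full span → s += 23 → s = 23.0000
seg 2 [26.5°–174.2°] simple-harmonic, h=-23: full span → s += -23 → s = 0.0000
seg 3 [174.2°–220.9°] simple-harmonic, h=5: full span → s += 5 → s = 5.0000
seg 4 [220.9°–260.9°] dwell: s stays 5.0000
seg 5 [260.9°–286.2°] uniform, h=-5: θ=271.6° here. β=10.7, B=25.3. -5·10.7/25.3 = -2.1146 → s = 2.8854

2.8854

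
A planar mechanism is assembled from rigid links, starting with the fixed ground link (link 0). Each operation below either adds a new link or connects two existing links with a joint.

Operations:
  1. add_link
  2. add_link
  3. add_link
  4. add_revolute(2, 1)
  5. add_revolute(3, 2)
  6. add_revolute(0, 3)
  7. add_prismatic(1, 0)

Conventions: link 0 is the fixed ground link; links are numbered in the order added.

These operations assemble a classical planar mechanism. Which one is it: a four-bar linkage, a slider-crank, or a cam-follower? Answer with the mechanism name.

links: 4 (incl. ground); joints: 3 revolute, 1 prismatic, 0 higher (cam) pair, forming one closed loop
4 links, 3 revolutes + 1 prismatic in one loop → slider-crank

slider-crank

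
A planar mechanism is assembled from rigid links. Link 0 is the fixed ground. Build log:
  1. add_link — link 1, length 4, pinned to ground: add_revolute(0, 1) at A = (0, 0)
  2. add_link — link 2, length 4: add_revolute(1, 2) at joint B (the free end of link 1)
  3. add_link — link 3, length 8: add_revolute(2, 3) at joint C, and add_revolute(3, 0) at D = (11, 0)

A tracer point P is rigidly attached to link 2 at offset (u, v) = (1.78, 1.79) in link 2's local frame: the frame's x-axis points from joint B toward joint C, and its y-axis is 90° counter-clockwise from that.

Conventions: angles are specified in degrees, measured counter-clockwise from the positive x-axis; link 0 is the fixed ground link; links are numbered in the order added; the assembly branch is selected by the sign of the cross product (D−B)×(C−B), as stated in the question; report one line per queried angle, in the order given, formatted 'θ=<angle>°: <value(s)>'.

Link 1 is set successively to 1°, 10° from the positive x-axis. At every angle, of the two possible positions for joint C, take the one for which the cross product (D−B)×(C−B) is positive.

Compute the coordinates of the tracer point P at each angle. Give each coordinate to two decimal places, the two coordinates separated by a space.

A=(0,0), D=(11.00,0)
θ=1°: B = A + 4.00·(cos1°, sin1°) = (3.9994, 0.0698)
θ=1°: |BD| = 7.0010
θ=1°: circle(B,4.00) ∩ circle(D,8.00): a=0.0724, h=3.9993
θ=1°:   candidates: C₊=(4.1116,4.0682) cross=27.999; C₋=(4.0319,-3.9301) cross=-27.999
θ=1°:   branch + wants cross > 0 → take C=(4.1116,4.0682) (cross=27.999)
θ=1°: ex = (C−B)/|BC| = (0.0281,0.9996); ey = (-0.9996,0.0281)
θ=1°: P = B + 1.78·ex + 1.79·ey = (2.2600,1.8993)
θ=10°: B = A + 4.00·(cos10°, sin10°) = (3.9392, 0.6946)
θ=10°: |BD| = 7.0949
θ=10°: circle(B,4.00) ∩ circle(D,8.00): a=0.1647, h=3.9966
θ=10°:   candidates: C₊=(4.4944,4.6559) cross=28.355; C₋=(3.7119,-3.2989) cross=-28.355
θ=10°:   branch + wants cross > 0 → take C=(4.4944,4.6559) (cross=28.355)
θ=10°: ex = (C−B)/|BC| = (0.1388,0.9903); ey = (-0.9903,0.1388)
θ=10°: P = B + 1.78·ex + 1.79·ey = (2.4136,2.7058)

θ=1°: 2.26 1.90
θ=10°: 2.41 2.71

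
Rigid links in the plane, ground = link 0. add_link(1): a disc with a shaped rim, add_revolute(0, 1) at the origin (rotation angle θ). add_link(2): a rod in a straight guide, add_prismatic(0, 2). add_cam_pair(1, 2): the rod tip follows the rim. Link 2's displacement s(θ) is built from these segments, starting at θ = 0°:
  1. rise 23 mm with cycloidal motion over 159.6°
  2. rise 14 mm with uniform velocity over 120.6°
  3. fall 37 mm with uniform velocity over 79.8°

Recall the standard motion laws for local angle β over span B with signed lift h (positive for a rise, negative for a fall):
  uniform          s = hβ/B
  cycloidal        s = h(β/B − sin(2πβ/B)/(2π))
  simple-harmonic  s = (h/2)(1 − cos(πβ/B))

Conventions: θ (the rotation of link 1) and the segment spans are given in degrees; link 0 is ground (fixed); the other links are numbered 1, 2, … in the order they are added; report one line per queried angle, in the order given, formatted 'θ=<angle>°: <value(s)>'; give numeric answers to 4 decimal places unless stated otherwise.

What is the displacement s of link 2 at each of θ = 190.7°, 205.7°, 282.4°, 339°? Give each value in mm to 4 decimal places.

segment 1 (0° to 159.6°, cycloidal, h = 23) is passed completely: s = 0.0000 + (23) = 23.0000
θ = 190.7° falls in segment 2 (159.6° to 280.2°, uniform, h = 14): β = 190.7 − 159.6 = 31.1°, B = 120.6°; Δs = 14·31.1/120.6 = 3.6103; s = 23.0000 + 3.6103 = 26.6103
θ = 205.7° falls in segment 2 (159.6° to 280.2°, uniform, h = 14): β = 205.7 − 159.6 = 46.1°, B = 120.6°; Δs = 14·46.1/120.6 = 5.3516; s = 23.0000 + 5.3516 = 28.3516
segment 2 (159.6° to 280.2°, uniform, h = 14) is passed completely: s = 23.0000 + (14) = 37.0000
θ = 282.4° falls in segment 3 (280.2° to 360°, uniform, h = -37): β = 282.4 − 280.2 = 2.2°, B = 79.8°; Δs = -37·2.2/79.8 = -1.0201; s = 37.0000 − 1.0201 = 35.9799
θ = 339° falls in segment 3 (280.2° to 360°, uniform, h = -37): β = 339 − 280.2 = 58.8°, B = 79.8°; Δs = -37·58.8/79.8 = -27.2632; s = 37.0000 − 27.2632 = 9.7368

θ=190.7°: 26.6103
θ=205.7°: 28.3516
θ=282.4°: 35.9799
θ=339°: 9.7368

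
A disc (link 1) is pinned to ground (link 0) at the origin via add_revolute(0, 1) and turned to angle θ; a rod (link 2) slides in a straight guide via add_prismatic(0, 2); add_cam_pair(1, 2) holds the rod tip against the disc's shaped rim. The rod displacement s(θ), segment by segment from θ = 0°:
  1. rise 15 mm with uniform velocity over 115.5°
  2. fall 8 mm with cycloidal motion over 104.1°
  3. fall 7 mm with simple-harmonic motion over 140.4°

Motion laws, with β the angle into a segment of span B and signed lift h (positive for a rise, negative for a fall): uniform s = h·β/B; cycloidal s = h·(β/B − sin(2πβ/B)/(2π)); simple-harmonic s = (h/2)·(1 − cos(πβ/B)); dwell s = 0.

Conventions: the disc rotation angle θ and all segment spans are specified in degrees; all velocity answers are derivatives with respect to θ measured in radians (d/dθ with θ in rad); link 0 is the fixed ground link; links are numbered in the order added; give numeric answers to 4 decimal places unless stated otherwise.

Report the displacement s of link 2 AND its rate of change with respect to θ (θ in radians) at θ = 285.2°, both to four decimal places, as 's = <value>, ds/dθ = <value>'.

segment 1 (0° to 115.5°, uniform, h = 15) is passed completely: s = 0.0000 + (15) = 15.0000
segment 2 (115.5° to 219.6°, cycloidal, h = -8) is passed completely: s = 15.0000 + (-8) = 7.0000
θ = 285.2° falls in segment 3 (219.6° to 360°, simple-harmonic, h = -7): β = 285.2 − 219.6 = 65.6°, B = 140.4°; Δs = -7/2·(1 − cos(π·0.4672)) = -3.1404; s = 7.0000 − 3.1404 = 3.8596
velocity in seg [219.6°–360°] (simple-harmonic), θ in radians: β = 65.6° = 1.1449 rad, B = 140.4° = 2.4504 rad; ds/dθ = (πh/(2B)) sin(πβ/B) = (π·(-7)/(2·2.4504)) sin(π·0.4672) = -4.463431 mm/rad

s = 3.8596, ds/dθ = -4.4634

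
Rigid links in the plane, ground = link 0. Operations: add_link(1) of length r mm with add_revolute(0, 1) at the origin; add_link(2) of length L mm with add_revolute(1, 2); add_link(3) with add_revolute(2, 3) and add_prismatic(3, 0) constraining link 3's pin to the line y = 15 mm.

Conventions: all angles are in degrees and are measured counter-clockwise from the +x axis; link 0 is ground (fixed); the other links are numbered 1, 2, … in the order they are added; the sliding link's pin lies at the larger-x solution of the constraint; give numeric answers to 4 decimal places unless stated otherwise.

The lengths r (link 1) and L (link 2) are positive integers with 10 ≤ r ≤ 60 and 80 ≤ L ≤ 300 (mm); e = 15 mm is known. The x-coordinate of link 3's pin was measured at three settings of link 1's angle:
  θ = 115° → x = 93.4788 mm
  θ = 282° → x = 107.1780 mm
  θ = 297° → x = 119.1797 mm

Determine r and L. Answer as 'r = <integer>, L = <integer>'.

constraint per measurement: (x − r cos θ)² + (r sin θ − e)² = L²
subtracting the θ₁ and θ₂ equations cancels the r² and L² terms:
r = (x₁² − x₂²) / (2[(x₁cos θ₁ + e sin θ₁) − (x₂cos θ₂ + e sin θ₂)]) = 40.9998 → r = 41
L² = (x₁ − r cos θ₁)² + (r sin θ₁ − e)² = 12769.0070 → L = 113.0000 → L = 113
check at θ₃=297°: x = 119.1797 (printed 119.1797) ✓

r = 41, L = 113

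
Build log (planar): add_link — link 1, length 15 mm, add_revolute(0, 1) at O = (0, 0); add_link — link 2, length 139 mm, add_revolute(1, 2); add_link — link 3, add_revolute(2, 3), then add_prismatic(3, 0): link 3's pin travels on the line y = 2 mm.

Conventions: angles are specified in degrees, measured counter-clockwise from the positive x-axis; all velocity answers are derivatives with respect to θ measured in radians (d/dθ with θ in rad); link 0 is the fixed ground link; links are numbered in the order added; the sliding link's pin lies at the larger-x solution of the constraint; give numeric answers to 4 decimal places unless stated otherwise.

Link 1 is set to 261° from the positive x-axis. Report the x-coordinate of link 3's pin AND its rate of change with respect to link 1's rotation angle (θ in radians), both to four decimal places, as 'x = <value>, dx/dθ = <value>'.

geometry: r = 15 mm, L = 139 mm, e = 2 mm
crank pin P = (r cos θ, r sin θ) = (-2.346517, -14.815325)
h = r sin θ − e = -14.815325 − 2 = -16.815325
x = r cos θ + √(L² − h²) = -2.346517 + 137.979146 = 135.632629
dx/dθ = −r sin θ − h·r cos θ/√(L² − h²) (θ in radians; h = -16.815325) = 14.529358

x = 135.6326, dx/dθ = 14.5294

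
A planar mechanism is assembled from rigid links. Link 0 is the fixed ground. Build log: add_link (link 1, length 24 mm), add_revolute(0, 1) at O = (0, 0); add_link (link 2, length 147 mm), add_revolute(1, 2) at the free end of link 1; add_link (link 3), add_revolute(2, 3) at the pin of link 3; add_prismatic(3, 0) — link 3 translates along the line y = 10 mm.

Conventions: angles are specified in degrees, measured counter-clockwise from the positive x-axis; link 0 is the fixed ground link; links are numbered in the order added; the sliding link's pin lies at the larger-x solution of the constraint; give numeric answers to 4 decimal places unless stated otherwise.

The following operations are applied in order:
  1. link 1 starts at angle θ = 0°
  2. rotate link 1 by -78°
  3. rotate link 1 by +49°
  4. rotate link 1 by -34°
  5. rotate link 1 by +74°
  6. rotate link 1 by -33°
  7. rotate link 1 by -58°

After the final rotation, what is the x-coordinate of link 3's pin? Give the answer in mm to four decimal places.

geometry: r = 24 mm, L = 147 mm, e = 10 mm; θ starts at 0°
rotate link 1 by -78°: θ ← 0° -78° = -78°
rotate link 1 by +49°: θ ← -78° +49° = -29°
rotate link 1 by -34°: θ ← -29° -34° = -63°
rotate link 1 by +74°: θ ← -63° +74° = 11°
rotate link 1 by -33°: θ ← 11° -33° = -22°
rotate link 1 by -58°: θ ← -22° -58° = -80°
crank pin P = (r cos θ, r sin θ) = (4.167556, -23.635386)
h = r sin θ − e = -23.635386 − 10 = -33.635386
x = r cos θ + √(L² − h²) = 4.167556 + 143.100178 = 147.267734

147.2677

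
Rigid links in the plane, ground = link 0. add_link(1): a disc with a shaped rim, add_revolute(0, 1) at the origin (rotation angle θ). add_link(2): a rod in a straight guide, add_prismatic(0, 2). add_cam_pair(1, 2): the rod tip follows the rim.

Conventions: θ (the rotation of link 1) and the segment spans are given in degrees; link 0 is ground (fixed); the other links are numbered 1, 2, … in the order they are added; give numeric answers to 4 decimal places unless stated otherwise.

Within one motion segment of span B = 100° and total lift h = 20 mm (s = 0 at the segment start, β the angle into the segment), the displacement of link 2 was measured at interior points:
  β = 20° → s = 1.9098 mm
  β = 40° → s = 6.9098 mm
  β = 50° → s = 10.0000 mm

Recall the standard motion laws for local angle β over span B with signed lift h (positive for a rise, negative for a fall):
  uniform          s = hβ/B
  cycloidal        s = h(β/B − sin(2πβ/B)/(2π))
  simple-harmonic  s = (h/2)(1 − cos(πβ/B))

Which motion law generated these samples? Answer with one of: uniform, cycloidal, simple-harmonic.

candidates at β/B = r: uniform s = h·r (linear in β); cycloidal s = h·(r − sin(2πr)/(2π)); simple-harmonic s = (h/2)(1 − cos(πr))
β=20°: printed 1.9098 | uniform 4.0000, cycloidal 0.9727, simple-harmonic 1.9098
β=40°: printed 6.9098 | uniform 8.0000, cycloidal 6.1290, simple-harmonic 6.9098
β=50°: printed 10.0000 | uniform 10.0000, cycloidal 10.0000, simple-harmonic 10.0000
only one law matches every sample → simple-harmonic

simple-harmonic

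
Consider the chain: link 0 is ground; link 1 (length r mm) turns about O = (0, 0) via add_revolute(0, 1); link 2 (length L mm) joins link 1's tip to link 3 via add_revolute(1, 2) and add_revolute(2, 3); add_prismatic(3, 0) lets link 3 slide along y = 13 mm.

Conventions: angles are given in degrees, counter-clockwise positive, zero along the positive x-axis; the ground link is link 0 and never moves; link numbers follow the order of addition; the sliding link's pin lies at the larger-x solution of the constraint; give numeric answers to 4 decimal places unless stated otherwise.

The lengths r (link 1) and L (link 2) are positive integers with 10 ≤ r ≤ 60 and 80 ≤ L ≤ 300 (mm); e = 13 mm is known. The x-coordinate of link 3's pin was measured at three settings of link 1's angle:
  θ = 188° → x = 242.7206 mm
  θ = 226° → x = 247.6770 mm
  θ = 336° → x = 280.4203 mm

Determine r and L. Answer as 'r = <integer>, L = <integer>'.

constraint per measurement: (x − r cos θ)² + (r sin θ − e)² = L²
subtracting the θ₁ and θ₂ equations cancels the r² and L² terms:
r = (x₁² − x₂²) / (2[(x₁cos θ₁ + e sin θ₁) − (x₂cos θ₂ + e sin θ₂)]) = 19.9999 → r = 20
L² = (x₁ − r cos θ₁)² + (r sin θ₁ − e)² = 69168.9981 → L = 263.0000 → L = 263
check at θ₃=336°: x = 280.4203 (printed 280.4203) ✓

r = 20, L = 263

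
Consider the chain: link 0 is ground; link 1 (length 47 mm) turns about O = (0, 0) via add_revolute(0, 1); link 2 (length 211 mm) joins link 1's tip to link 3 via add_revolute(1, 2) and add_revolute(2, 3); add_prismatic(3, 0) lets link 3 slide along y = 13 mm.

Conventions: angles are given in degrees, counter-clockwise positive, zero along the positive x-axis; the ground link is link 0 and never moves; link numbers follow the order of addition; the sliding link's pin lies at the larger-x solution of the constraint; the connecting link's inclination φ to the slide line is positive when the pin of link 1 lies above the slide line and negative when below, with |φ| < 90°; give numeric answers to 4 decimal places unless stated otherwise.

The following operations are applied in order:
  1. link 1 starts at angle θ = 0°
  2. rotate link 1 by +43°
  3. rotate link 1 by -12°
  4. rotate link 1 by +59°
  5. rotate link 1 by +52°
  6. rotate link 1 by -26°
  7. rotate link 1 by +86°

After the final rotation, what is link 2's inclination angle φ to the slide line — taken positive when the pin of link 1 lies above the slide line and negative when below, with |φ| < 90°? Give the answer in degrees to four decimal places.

geometry: r = 47 mm, L = 211 mm, e = 13 mm; θ starts at 0°
rotate link 1 by +43°: θ ← 0° +43° = 43°
rotate link 1 by -12°: θ ← 43° -12° = 31°
rotate link 1 by +59°: θ ← 31° +59° = 90°
rotate link 1 by +52°: θ ← 90° +52° = 142°
rotate link 1 by -26°: θ ← 142° -26° = 116°
rotate link 1 by +86°: θ ← 116° +86° = 202°
h = r sin θ − e = -17.606510 − 13 = -30.606510
sin φ = h / L = -30.606510 / 211 = -0.14505455
φ = arcsin(-0.14505455) = -8.340438°

-8.3404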